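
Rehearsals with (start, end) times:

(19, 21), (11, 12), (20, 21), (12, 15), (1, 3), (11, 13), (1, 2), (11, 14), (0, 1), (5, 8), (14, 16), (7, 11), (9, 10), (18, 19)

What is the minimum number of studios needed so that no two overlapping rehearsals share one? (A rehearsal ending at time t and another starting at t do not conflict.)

3

The answer is the maximum number of intervals overlapping at any instant.
starts: [0, 1, 1, 5, 7, 9, 11, 11, 11, 12, 14, 18, 19, 20]
ends:   [1, 2, 3, 8, 10, 11, 12, 13, 14, 15, 16, 19, 21, 21]
s0→1 e1→0 s1→1 s1→2 e2→1 e3→0 s5→1 s7→2 e8→1 s9→2 e10→1 e11→0 s11→1 s11→2 s11→3  — peak 3.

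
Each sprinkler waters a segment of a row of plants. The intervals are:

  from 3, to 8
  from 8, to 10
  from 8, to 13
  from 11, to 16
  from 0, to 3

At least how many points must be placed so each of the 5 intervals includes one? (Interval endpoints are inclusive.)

3

Sorted: [0,3] [3,8] [8,10] [8,13] [11,16]
{[0,3],[3,8]} hit by 3; {[8,10],[8,13]} hit by 10; {[11,16]} hit by 16.
Points: 3, 10, 16 (3 total).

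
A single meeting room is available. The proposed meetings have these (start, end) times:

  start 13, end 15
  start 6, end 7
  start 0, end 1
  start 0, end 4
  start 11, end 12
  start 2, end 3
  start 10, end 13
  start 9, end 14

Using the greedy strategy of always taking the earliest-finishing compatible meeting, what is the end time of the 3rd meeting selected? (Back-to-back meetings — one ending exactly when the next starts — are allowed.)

Greedy by earliest finish: after sorting by end time, pick each interval compatible with the last pick.
Sorted by end: (0,1)  (2,3)  (0,4)  (6,7)  (11,12)  (10,13)  (9,14)  (13,15)
take (0,1); take (2,3); take (6,7); take (11,12); take (13,15).
Selected: (0,1) (2,3) (6,7) (11,12) (13,15)

7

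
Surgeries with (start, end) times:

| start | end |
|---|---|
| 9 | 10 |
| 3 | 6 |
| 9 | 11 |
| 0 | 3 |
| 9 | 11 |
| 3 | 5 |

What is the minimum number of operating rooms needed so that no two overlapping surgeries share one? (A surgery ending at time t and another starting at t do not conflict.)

The answer is the maximum number of intervals overlapping at any instant.
starts: [0, 3, 3, 9, 9, 9]
ends:   [3, 5, 6, 10, 11, 11]
s0→1 e3→0 s3→1 s3→2 e5→1 e6→0 s9→1 s9→2 s9→3  — peak 3.

3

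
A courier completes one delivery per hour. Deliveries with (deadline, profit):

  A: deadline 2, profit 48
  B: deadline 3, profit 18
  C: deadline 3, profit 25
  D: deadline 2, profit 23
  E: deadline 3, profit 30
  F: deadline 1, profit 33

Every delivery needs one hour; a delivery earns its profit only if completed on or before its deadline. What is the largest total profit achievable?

Profit order: A=48 F=33 E=30 C=25 D=23 B=18
Assign: A→slot 2, F→slot 1, E→slot 3, C skipped, D skipped, B skipped.
Slots: [1:F] [2:A] [3:E]
Profit = 33 + 48 + 30 = 111

111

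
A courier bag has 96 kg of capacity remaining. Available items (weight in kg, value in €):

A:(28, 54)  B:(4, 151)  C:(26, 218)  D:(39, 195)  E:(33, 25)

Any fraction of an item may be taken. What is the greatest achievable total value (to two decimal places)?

Greedy by value/weight ratio, highest first.
Ratios (sorted): B 37.75, C 8.38, D 5.00, A 1.93, E 0.76
take B (4 @ 151); take C (26 @ 218); take D (39 @ 195); take 27/28 of A → 52.07. Capacity used 96/96.
Total value = 616.07

616.07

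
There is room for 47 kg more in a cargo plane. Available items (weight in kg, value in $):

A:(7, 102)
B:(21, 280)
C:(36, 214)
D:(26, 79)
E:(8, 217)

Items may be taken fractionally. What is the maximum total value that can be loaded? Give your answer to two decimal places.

Order: E (217/8=27.12) > A (102/7=14.57) > B (280/21=13.33) > C (214/36=5.94) > D (79/26=3.04)
Fill: take E (8 @ 217) → take A (7 @ 102) → take B (21 @ 280) → take 11/36 of C → 65.39; 47/47 used.
Total value = 664.39

664.39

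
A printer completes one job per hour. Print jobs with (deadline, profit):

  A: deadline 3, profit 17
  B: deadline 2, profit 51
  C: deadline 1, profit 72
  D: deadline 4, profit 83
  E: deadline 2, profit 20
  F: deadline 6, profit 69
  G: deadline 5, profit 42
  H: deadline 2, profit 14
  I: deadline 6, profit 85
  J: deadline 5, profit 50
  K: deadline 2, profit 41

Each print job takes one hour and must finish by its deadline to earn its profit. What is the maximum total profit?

Take jobs in profit order; each goes to the latest open slot no later than its deadline.
By profit: I(d6,85), D(d4,83), C(d1,72), F(d6,69), B(d2,51), J(d5,50), G(d5,42), K(d2,41), E(d2,20), A(d3,17), H(d2,14)
I→slot 6; D→slot 4; C→slot 1; F→slot 5; B→slot 2; J→slot 3; G skipped; K skipped; E skipped; A skipped; H skipped.
Profit = 72 + 51 + 50 + 83 + 69 + 85 = 410

410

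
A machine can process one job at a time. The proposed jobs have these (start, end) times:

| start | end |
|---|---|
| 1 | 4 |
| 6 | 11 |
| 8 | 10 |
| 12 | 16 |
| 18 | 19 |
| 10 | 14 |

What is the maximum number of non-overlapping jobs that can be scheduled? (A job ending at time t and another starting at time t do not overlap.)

4

Sorted by end: (1,4)  (8,10)  (6,11)  (10,14)  (12,16)  (18,19)
take (1,4); take (8,10); skip (6,11); take (10,14); skip (12,16); take (18,19).
Selected 4 jobs.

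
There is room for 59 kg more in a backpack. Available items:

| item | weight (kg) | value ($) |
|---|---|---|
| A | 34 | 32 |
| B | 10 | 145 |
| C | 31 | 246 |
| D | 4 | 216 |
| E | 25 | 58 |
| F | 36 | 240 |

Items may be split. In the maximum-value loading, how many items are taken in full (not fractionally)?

3

Sort by value per unit weight and fill in that order.
Ratios (sorted): D 54.00, B 14.50, C 7.94, F 6.67, E 2.32, A 0.94
take D (4 @ 216); take B (10 @ 145); take C (31 @ 246); take 14/36 of F → 93.33. Capacity used 59/59.
3 item(s) taken whole; one partial (take 14/36 of F).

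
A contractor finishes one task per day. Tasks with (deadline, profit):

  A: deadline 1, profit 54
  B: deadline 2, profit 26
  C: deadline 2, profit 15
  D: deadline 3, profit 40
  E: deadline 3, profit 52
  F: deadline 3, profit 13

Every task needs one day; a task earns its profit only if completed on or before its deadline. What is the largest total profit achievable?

146

By profit: A(d1,54), E(d3,52), D(d3,40), B(d2,26), C(d2,15), F(d3,13)
A→slot 1; E→slot 3; D→slot 2; B skipped; C skipped; F skipped.
Profit = 54 + 40 + 52 = 146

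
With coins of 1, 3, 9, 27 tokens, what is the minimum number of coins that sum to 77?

7

77 − 2×27→23 − 2×9→5 − 1×3→2 − 2×1→0
Total coins = 2 + 2 + 1 + 2 = 7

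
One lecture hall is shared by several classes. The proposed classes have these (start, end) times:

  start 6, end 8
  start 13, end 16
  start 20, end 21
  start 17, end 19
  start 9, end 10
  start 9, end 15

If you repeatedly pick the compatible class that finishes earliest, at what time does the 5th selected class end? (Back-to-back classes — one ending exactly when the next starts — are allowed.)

21

Sort by end time and greedily take each interval whose start is ≥ the last chosen end.
Sorted by end: (6,8)  (9,10)  (9,15)  (13,16)  (17,19)  (20,21)
take (6,8); take (9,10); take (13,16); take (17,19); take (20,21).
Selected: (6,8) (9,10) (13,16) (17,19) (20,21)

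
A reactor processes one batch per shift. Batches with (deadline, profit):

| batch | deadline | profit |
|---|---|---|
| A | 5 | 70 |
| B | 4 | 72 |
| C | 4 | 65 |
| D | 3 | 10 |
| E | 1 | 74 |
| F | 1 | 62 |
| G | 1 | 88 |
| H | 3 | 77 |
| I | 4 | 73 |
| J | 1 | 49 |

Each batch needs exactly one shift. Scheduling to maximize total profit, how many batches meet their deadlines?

Take jobs in profit order; each goes to the latest open slot no later than its deadline.
By profit: G(d1,88), H(d3,77), E(d1,74), I(d4,73), B(d4,72), A(d5,70), C(d4,65), F(d1,62), J(d1,49), D(d3,10)
G→slot 1; H→slot 3; E skipped; I→slot 4; B→slot 2; A→slot 5; C skipped; F skipped; J skipped; D skipped.
5 of 10 scheduled.

5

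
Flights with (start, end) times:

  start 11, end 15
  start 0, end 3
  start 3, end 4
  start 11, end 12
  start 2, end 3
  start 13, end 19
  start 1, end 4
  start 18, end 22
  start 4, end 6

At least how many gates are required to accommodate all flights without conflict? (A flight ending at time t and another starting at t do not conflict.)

3

Events (time:±→running): 0:+→1 1:+→2 2:+→3 … peak 3.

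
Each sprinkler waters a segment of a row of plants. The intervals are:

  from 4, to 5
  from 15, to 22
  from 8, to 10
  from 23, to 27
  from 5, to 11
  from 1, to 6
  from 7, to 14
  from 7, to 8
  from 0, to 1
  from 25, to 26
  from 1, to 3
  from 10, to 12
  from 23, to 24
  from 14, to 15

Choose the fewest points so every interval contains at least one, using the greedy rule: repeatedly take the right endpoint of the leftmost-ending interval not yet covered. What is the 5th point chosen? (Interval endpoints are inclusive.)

15

Process intervals by earliest right end; each time one isn't hit yet, stab at its right endpoint.
Sorted: [0,1] [1,3] [4,5] [1,6] [7,8] [8,10] [5,11] [10,12] [7,14] [14,15] [15,22] [23,24] [25,26] [23,27]
{[0,1],[1,3]} hit by 1; {[4,5],[1,6]} hit by 5; {[7,8],[8,10],[5,11]} hit by 8; {[10,12],[7,14]} hit by 12; {[14,15],[15,22]} hit by 15; {[23,24]} hit by 24; {[25,26],[23,27]} hit by 26.
Points: 1, 5, 8, 12, 15, 24, 26 (7 total).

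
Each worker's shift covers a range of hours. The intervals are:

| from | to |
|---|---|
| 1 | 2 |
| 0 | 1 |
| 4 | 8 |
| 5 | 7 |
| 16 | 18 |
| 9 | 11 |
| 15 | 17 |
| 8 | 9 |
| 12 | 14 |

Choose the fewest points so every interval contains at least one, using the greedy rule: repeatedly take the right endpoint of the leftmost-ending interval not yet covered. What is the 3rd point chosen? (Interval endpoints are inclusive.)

9

By right end: [0,1]  [1,2]  [5,7]  [4,8]  [8,9]  [9,11]  [12,14]  [15,17]  [16,18]
[0,1] uncovered → point at 1; [5,7] uncovered → point at 7; [8,9] uncovered → point at 9; [12,14] uncovered → point at 14; [15,17] uncovered → point at 17.
Points: 1, 7, 9, 14, 17 (5 total).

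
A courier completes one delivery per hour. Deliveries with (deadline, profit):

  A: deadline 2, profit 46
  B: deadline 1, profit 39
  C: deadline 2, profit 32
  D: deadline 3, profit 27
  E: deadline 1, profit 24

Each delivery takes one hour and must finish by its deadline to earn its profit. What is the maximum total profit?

Sort by profit descending; place each in the latest free slot ≤ its deadline.
By profit: A(d2,46), B(d1,39), C(d2,32), D(d3,27), E(d1,24)
A→slot 2; B→slot 1; C skipped; D→slot 3; E skipped.
Profit = 39 + 46 + 27 = 112

112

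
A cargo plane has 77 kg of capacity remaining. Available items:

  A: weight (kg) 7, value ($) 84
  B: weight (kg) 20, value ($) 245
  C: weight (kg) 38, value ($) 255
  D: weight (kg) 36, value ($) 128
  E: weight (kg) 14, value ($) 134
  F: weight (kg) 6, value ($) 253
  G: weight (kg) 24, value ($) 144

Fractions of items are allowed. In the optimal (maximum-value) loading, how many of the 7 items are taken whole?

Ratios (sorted): F 42.17, B 12.25, A 12.00, E 9.57, C 6.71, G 6.00, D 3.56
take F (6 @ 253); take B (20 @ 245); take A (7 @ 84); take E (14 @ 134); take 30/38 of C → 201.32. Capacity used 77/77.
4 item(s) taken whole; one partial (take 30/38 of C).

4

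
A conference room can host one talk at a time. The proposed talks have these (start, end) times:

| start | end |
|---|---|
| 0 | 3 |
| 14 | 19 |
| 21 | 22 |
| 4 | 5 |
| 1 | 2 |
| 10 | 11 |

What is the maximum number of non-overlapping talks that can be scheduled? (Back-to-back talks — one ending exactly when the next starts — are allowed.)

Order by finish time; keep every interval that doesn't clash with the previous kept one.
By end time: (1,2), (0,3), (4,5), (10,11), (14,19), (21,22).
Pick (1,2); next start ≥ 2 → (4,5); next start ≥ 5 → (10,11); next start ≥ 11 → (14,19); next start ≥ 19 → (21,22).
Selected 5 talks.

5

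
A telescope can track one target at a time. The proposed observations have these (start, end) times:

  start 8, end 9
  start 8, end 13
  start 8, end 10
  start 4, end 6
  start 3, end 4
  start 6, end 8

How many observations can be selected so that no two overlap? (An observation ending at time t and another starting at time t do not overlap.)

Greedy by earliest finish: after sorting by end time, pick each interval compatible with the last pick.
By end time: (3,4), (4,6), (6,8), (8,9), (8,10), (8,13).
Pick (3,4); next start ≥ 4 → (4,6); next start ≥ 6 → (6,8); next start ≥ 8 → (8,9).
Selected 4 observations.

4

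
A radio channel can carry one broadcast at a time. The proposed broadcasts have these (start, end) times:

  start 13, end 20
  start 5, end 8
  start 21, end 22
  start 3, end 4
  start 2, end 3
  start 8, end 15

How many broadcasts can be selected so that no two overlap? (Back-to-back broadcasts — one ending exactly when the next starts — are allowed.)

Sort by end time and greedily take each interval whose start is ≥ the last chosen end.
By end time: (2,3), (3,4), (5,8), (8,15), (13,20), (21,22).
Pick (2,3); next start ≥ 3 → (3,4); next start ≥ 4 → (5,8); next start ≥ 8 → (8,15); next start ≥ 15 → (21,22).
Selected 5 broadcasts.

5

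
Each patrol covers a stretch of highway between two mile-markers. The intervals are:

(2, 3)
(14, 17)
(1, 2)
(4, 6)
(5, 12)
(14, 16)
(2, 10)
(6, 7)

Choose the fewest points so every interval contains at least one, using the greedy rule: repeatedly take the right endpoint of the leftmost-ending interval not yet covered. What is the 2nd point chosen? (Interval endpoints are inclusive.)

Sort by right endpoint; whenever an interval is uncovered, place a point at its right end.
By right end: [1,2]  [2,3]  [4,6]  [6,7]  [2,10]  [5,12]  [14,16]  [14,17]
[1,2] uncovered → point at 2; [4,6] uncovered → point at 6; [14,16] uncovered → point at 16.
Points: 2, 6, 16 (3 total).

6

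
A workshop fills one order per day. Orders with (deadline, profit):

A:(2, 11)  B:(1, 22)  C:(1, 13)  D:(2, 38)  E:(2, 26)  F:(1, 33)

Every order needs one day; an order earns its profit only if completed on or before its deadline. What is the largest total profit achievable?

Take jobs in profit order; each goes to the latest open slot no later than its deadline.
Profit order: D=38 F=33 E=26 B=22 C=13 A=11
Assign: D→slot 2, F→slot 1, E skipped, B skipped, C skipped, A skipped.
Slots: [1:F] [2:D]
Profit = 33 + 38 = 71

71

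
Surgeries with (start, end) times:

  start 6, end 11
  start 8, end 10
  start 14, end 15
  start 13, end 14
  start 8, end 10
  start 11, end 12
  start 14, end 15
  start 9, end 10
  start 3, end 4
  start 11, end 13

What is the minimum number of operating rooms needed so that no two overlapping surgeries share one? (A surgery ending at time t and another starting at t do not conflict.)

4

The answer is the maximum number of intervals overlapping at any instant.
starts: [3, 6, 8, 8, 9, 11, 11, 13, 14, 14]
ends:   [4, 10, 10, 10, 11, 12, 13, 14, 15, 15]
s3→1 e4→0 s6→1 s8→2 s8→3 s9→4  — peak 4.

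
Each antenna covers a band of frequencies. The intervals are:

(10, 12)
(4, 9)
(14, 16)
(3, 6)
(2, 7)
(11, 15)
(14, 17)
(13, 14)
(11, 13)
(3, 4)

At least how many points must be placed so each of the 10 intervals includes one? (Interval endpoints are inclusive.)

Sort by right endpoint; whenever an interval is uncovered, place a point at its right end.
Sorted: [3,4] [3,6] [2,7] [4,9] [10,12] [11,13] [13,14] [11,15] [14,16] [14,17]
{[3,4],[3,6],[2,7],[4,9]} hit by 4; {[10,12],[11,13]} hit by 12; {[13,14],[11,15],[14,16],[14,17]} hit by 14.
Points: 4, 12, 14 (3 total).

3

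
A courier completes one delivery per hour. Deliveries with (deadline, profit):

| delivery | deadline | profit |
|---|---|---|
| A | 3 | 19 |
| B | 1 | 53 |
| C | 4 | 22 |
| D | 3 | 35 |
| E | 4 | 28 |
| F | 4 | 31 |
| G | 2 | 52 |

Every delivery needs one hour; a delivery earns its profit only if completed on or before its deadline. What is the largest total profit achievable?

171

By profit: B(d1,53), G(d2,52), D(d3,35), F(d4,31), E(d4,28), C(d4,22), A(d3,19)
B→slot 1; G→slot 2; D→slot 3; F→slot 4; E skipped; C skipped; A skipped.
Profit = 53 + 52 + 35 + 31 = 171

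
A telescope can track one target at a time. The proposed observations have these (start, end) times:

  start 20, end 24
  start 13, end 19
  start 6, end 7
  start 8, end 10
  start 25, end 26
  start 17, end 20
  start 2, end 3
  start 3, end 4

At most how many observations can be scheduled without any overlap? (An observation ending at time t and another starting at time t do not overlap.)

Sorted by end: (2,3)  (3,4)  (6,7)  (8,10)  (13,19)  (17,20)  (20,24)  (25,26)
take (2,3); take (3,4); take (6,7); take (8,10); take (13,19); take (20,24); take (25,26).
Selected 7 observations.

7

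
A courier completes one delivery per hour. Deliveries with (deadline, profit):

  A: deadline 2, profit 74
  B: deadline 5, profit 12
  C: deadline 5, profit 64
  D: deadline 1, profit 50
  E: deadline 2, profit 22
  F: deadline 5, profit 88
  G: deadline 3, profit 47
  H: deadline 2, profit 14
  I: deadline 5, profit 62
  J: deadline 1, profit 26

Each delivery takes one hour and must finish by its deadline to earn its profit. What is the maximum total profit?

338

By profit: F(d5,88), A(d2,74), C(d5,64), I(d5,62), D(d1,50), G(d3,47), J(d1,26), E(d2,22), H(d2,14), B(d5,12)
F→slot 5; A→slot 2; C→slot 4; I→slot 3; D→slot 1; G skipped; J skipped; E skipped; H skipped; B skipped.
Profit = 50 + 74 + 62 + 64 + 88 = 338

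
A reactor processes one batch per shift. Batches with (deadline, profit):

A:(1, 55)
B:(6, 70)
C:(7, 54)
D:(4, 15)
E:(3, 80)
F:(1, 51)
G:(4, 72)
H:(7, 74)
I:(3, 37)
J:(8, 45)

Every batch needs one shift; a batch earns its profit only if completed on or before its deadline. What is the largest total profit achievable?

487

By profit: E(d3,80), H(d7,74), G(d4,72), B(d6,70), A(d1,55), C(d7,54), F(d1,51), J(d8,45), I(d3,37), D(d4,15)
E→slot 3; H→slot 7; G→slot 4; B→slot 6; A→slot 1; C→slot 5; F skipped; J→slot 8; I→slot 2; D skipped.
Profit = 55 + 37 + 80 + 72 + 54 + 70 + 74 + 45 = 487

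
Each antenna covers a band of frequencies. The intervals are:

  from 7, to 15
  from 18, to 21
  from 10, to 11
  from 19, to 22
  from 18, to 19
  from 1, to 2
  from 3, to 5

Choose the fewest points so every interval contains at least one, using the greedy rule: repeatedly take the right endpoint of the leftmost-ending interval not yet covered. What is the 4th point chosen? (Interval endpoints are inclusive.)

19

Process intervals by earliest right end; each time one isn't hit yet, stab at its right endpoint.
Sorted: [1,2] [3,5] [10,11] [7,15] [18,19] [18,21] [19,22]
{[1,2]} hit by 2; {[3,5]} hit by 5; {[10,11],[7,15]} hit by 11; {[18,19],[18,21],[19,22]} hit by 19.
Points: 2, 5, 11, 19 (4 total).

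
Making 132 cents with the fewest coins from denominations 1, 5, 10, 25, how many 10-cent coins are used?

0

Use the largest denomination that fits, subtract, and repeat.
132 − 5×25→7 − 1×5→2 − 2×1→0
Count of 10: 0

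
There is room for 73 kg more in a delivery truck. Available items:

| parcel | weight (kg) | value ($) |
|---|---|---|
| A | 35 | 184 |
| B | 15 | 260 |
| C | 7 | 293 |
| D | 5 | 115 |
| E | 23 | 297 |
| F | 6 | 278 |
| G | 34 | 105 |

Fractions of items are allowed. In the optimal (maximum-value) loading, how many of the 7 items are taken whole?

Order: F (278/6=46.33) > C (293/7=41.86) > D (115/5=23.00) > B (260/15=17.33) > E (297/23=12.91) > A (184/35=5.26) > G (105/34=3.09)
Fill: take F (6 @ 278) → take C (7 @ 293) → take D (5 @ 115) → take B (15 @ 260) → take E (23 @ 297) → take 17/35 of A → 89.37; 73/73 used.
5 item(s) taken whole; one partial (take 17/35 of A).

5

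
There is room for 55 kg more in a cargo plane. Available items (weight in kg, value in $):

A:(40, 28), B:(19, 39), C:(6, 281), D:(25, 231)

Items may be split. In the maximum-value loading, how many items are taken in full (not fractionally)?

Sort by value per unit weight and fill in that order.
Ratios (sorted): C 46.83, D 9.24, B 2.05, A 0.70
take C (6 @ 281); take D (25 @ 231); take B (19 @ 39); take 5/40 of A → 3.50. Capacity used 55/55.
3 item(s) taken whole; one partial (take 5/40 of A).

3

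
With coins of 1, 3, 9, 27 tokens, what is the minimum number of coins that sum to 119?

Greedy: take as many of the largest coin as possible, then repeat with the remainder.
119 = 4×27 + 1×9 + 2×1
Total coins = 4 + 1 + 2 = 7

7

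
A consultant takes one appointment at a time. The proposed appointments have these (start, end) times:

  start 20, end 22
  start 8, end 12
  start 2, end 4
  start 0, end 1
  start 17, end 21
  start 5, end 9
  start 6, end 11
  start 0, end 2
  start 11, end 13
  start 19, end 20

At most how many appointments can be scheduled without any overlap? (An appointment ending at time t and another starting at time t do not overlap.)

6

By end time: (0,1), (0,2), (2,4), (5,9), (6,11), (8,12), (11,13), (19,20), (17,21), (20,22).
Pick (0,1); next start ≥ 1 → (2,4); next start ≥ 4 → (5,9); next start ≥ 9 → (11,13); next start ≥ 13 → (19,20); next start ≥ 20 → (20,22).
Selected 6 appointments.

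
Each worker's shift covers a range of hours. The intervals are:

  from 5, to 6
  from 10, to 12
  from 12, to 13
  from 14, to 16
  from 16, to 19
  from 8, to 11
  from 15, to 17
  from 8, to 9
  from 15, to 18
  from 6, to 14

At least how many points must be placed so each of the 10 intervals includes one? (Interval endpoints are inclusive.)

Process intervals by earliest right end; each time one isn't hit yet, stab at its right endpoint.
Sorted: [5,6] [8,9] [8,11] [10,12] [12,13] [6,14] [14,16] [15,17] [15,18] [16,19]
{[5,6]} hit by 6; {[8,9],[8,11]} hit by 9; {[10,12],[12,13],[6,14]} hit by 12; {[14,16],[15,17],[15,18],[16,19]} hit by 16.
Points: 6, 9, 12, 16 (4 total).

4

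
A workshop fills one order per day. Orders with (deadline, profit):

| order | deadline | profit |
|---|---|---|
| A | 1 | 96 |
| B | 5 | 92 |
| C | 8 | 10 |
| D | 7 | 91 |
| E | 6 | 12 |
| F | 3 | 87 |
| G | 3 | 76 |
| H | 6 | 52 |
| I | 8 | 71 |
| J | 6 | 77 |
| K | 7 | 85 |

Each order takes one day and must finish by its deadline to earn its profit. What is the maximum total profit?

Take jobs in profit order; each goes to the latest open slot no later than its deadline.
Profit order: A=96 B=92 D=91 F=87 K=85 J=77 G=76 I=71 H=52 E=12 C=10
Assign: A→slot 1, B→slot 5, D→slot 7, F→slot 3, K→slot 6, J→slot 4, G→slot 2, I→slot 8, H skipped, E skipped, C skipped.
Slots: [1:A] [2:G] [3:F] [4:J] [5:B] [6:K] [7:D] [8:I]
Profit = 96 + 76 + 87 + 77 + 92 + 85 + 91 + 71 = 675

675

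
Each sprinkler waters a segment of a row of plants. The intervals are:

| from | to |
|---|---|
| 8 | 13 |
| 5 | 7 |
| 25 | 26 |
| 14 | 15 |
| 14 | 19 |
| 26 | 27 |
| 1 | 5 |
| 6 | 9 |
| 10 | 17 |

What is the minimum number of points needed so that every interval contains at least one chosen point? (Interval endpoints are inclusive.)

Sort by right endpoint; whenever an interval is uncovered, place a point at its right end.
By right end: [1,5]  [5,7]  [6,9]  [8,13]  [14,15]  [10,17]  [14,19]  [25,26]  [26,27]
[1,5] uncovered → point at 5; [6,9] uncovered → point at 9; [14,15] uncovered → point at 15; [25,26] uncovered → point at 26.
Points: 5, 9, 15, 26 (4 total).

4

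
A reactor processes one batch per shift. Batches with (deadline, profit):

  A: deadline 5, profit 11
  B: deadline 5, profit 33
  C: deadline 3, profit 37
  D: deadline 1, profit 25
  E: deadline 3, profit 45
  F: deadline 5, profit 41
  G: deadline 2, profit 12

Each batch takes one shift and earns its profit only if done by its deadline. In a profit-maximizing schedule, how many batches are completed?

Sort by profit descending; place each in the latest free slot ≤ its deadline.
By profit: E(d3,45), F(d5,41), C(d3,37), B(d5,33), D(d1,25), G(d2,12), A(d5,11)
E→slot 3; F→slot 5; C→slot 2; B→slot 4; D→slot 1; G skipped; A skipped.
5 of 7 scheduled.

5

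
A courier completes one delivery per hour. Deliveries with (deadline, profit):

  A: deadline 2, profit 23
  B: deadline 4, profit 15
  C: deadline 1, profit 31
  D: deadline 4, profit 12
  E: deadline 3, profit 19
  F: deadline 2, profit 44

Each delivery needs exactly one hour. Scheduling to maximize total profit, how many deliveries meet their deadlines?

4

Profit order: F=44 C=31 A=23 E=19 B=15 D=12
Assign: F→slot 2, C→slot 1, A skipped, E→slot 3, B→slot 4, D skipped.
Slots: [1:C] [2:F] [3:E] [4:B]
4 of 6 scheduled.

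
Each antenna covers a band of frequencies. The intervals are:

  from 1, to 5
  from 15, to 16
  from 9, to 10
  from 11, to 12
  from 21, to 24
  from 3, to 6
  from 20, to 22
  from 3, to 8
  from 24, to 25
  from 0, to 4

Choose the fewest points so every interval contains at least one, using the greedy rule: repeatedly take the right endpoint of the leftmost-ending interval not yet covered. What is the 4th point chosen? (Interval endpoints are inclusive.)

Process intervals by earliest right end; each time one isn't hit yet, stab at its right endpoint.
By right end: [0,4]  [1,5]  [3,6]  [3,8]  [9,10]  [11,12]  [15,16]  [20,22]  [21,24]  [24,25]
[0,4] uncovered → point at 4; [9,10] uncovered → point at 10; [11,12] uncovered → point at 12; [15,16] uncovered → point at 16; [20,22] uncovered → point at 22; [24,25] uncovered → point at 25.
Points: 4, 10, 12, 16, 22, 25 (6 total).

16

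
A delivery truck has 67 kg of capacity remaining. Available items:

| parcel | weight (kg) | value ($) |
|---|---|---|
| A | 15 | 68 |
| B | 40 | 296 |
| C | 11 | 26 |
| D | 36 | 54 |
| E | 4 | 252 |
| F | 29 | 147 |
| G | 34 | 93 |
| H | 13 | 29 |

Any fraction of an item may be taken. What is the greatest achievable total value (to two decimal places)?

Sort by value per unit weight and fill in that order.
Order: E (252/4=63.00) > B (296/40=7.40) > F (147/29=5.07) > A (68/15=4.53) > G (93/34=2.74) > C (26/11=2.36) > H (29/13=2.23) > D (54/36=1.50)
Fill: take E (4 @ 252) → take B (40 @ 296) → take 23/29 of F → 116.59; 67/67 used.
Total value = 664.59

664.59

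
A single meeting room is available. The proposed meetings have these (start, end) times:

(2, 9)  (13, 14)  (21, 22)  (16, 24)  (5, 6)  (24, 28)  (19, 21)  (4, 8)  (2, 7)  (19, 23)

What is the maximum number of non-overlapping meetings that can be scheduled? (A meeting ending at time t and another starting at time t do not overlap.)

5

Order by finish time; keep every interval that doesn't clash with the previous kept one.
By end time: (5,6), (2,7), (4,8), (2,9), (13,14), (19,21), (21,22), (19,23), (16,24), (24,28).
Pick (5,6); next start ≥ 6 → (13,14); next start ≥ 14 → (19,21); next start ≥ 21 → (21,22); next start ≥ 22 → (24,28).
Selected 5 meetings.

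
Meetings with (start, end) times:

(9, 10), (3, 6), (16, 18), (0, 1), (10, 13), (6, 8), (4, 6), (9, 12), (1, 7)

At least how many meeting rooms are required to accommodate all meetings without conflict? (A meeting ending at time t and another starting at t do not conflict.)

3

The answer is the maximum number of intervals overlapping at any instant.
starts: [0, 1, 3, 4, 6, 9, 9, 10, 16]
ends:   [1, 6, 6, 7, 8, 10, 12, 13, 18]
s0→1 e1→0 s1→1 s3→2 s4→3  — peak 3.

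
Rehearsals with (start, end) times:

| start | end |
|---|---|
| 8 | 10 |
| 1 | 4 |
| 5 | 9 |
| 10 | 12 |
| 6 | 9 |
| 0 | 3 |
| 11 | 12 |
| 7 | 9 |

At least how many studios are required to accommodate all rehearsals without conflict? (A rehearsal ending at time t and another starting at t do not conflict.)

4

Count concurrent intervals with a sweep; the peak is the room count.
Events (time:±→running): 0:+→1 1:+→2 3:-→1 4:-→0 5:+→1 6:+→2 7:+→3 8:+→4 … peak 4.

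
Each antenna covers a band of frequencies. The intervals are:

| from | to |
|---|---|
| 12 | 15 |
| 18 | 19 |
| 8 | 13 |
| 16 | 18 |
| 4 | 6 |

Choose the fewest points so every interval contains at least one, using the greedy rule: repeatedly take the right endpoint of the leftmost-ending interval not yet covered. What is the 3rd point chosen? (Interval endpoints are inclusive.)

18

By right end: [4,6]  [8,13]  [12,15]  [16,18]  [18,19]
[4,6] uncovered → point at 6; [8,13] uncovered → point at 13; [16,18] uncovered → point at 18.
Points: 6, 13, 18 (3 total).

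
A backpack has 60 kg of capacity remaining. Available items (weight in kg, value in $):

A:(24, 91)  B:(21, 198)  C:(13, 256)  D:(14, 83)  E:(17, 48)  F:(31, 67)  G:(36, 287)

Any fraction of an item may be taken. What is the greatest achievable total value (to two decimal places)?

661.28

Greedy by value/weight ratio, highest first.
Order: C (256/13=19.69) > B (198/21=9.43) > G (287/36=7.97) > D (83/14=5.93) > A (91/24=3.79) > E (48/17=2.82) > F (67/31=2.16)
Fill: take C (13 @ 256) → take B (21 @ 198) → take 26/36 of G → 207.28; 60/60 used.
Total value = 661.28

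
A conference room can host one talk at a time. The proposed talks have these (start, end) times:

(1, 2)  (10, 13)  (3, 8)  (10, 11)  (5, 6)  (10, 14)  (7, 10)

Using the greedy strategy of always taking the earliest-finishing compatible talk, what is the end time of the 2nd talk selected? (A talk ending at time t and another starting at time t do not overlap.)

By end time: (1,2), (5,6), (3,8), (7,10), (10,11), (10,13), (10,14).
Pick (1,2); next start ≥ 2 → (5,6); next start ≥ 6 → (7,10); next start ≥ 10 → (10,11).
Selected: (1,2) (5,6) (7,10) (10,11)

6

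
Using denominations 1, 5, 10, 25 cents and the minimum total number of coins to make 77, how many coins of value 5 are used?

0

Greedy: take as many of the largest coin as possible, then repeat with the remainder.
77 = 3×25 + 2×1
Count of 5: 0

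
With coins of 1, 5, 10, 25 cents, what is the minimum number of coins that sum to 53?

5

53 = 2×25 + 3×1
Total coins = 2 + 3 = 5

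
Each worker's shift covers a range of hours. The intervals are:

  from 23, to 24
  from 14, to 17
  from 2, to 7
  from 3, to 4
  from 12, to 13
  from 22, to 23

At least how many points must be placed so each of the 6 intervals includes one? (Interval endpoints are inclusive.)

4

Sort by right endpoint; whenever an interval is uncovered, place a point at its right end.
By right end: [3,4]  [2,7]  [12,13]  [14,17]  [22,23]  [23,24]
[3,4] uncovered → point at 4; [12,13] uncovered → point at 13; [14,17] uncovered → point at 17; [22,23] uncovered → point at 23.
Points: 4, 13, 17, 23 (4 total).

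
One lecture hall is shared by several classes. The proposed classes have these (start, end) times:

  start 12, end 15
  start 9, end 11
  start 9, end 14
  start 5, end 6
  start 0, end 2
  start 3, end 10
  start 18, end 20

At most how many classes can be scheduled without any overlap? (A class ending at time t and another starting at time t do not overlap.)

Sorted by end: (0,2)  (5,6)  (3,10)  (9,11)  (9,14)  (12,15)  (18,20)
take (0,2); take (5,6); take (9,11); take (12,15); take (18,20).
Selected 5 classes.

5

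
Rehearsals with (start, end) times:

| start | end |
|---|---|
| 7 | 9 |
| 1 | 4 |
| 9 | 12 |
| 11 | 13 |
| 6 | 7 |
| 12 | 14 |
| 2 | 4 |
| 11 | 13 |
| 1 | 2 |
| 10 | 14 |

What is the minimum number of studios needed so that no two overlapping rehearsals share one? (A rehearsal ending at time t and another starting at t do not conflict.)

4

starts: [1, 1, 2, 6, 7, 9, 10, 11, 11, 12]
ends:   [2, 4, 4, 7, 9, 12, 13, 13, 14, 14]
s1→1 s1→2 e2→1 s2→2 e4→1 e4→0 s6→1 e7→0 s7→1 e9→0 s9→1 s10→2 s11→3 s11→4  — peak 4.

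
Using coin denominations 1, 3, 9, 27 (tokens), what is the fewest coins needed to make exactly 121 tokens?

121 = 4×27 + 1×9 + 1×3 + 1×1
Total coins = 4 + 1 + 1 + 1 = 7

7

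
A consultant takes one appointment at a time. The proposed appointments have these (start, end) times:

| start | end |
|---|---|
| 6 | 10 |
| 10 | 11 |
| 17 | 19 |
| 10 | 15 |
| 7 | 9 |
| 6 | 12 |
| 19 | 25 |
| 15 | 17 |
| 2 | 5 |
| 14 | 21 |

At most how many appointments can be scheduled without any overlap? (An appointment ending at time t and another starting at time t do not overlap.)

6

Greedy by earliest finish: after sorting by end time, pick each interval compatible with the last pick.
Sorted by end: (2,5)  (7,9)  (6,10)  (10,11)  (6,12)  (10,15)  (15,17)  (17,19)  (14,21)  (19,25)
take (2,5); take (7,9); skip (6,10); take (10,11); skip (10,15); take (15,17); take (17,19); take (19,25).
Selected 6 appointments.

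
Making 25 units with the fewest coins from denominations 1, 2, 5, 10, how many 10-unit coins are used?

2

Use the largest denomination that fits, subtract, and repeat.
25 = 2×10 + 1×5
Count of 10: 2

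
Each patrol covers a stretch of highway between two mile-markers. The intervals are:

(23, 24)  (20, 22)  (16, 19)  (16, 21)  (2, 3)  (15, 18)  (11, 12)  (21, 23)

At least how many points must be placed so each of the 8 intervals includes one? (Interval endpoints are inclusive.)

By right end: [2,3]  [11,12]  [15,18]  [16,19]  [16,21]  [20,22]  [21,23]  [23,24]
[2,3] uncovered → point at 3; [11,12] uncovered → point at 12; [15,18] uncovered → point at 18; [20,22] uncovered → point at 22; [23,24] uncovered → point at 24.
Points: 3, 12, 18, 22, 24 (5 total).

5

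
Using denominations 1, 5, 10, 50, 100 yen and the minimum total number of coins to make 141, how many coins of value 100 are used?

141 = 1×100 + 4×10 + 1×1
Count of 100: 1

1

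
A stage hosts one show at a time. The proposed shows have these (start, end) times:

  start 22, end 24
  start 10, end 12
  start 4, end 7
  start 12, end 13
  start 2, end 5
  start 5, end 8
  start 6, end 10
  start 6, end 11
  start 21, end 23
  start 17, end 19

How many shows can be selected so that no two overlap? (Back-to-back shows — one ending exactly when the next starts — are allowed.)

Sort by end time and greedily take each interval whose start is ≥ the last chosen end.
Sorted by end: (2,5)  (4,7)  (5,8)  (6,10)  (6,11)  (10,12)  (12,13)  (17,19)  (21,23)  (22,24)
take (2,5); take (5,8); skip (6,11); take (10,12); take (12,13); take (17,19); take (21,23).
Selected 6 shows.

6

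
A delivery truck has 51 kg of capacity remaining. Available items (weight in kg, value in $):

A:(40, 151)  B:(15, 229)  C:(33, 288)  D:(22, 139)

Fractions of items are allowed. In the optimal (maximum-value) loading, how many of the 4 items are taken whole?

2

Ratios (sorted): B 15.27, C 8.73, D 6.32, A 3.77
take B (15 @ 229); take C (33 @ 288); take 3/22 of D → 18.95. Capacity used 51/51.
2 item(s) taken whole; one partial (take 3/22 of D).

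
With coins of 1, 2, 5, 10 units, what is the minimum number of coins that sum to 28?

5

Use the largest denomination that fits, subtract, and repeat.
28 − 2×10→8 − 1×5→3 − 1×2→1 − 1×1→0
Total coins = 2 + 1 + 1 + 1 = 5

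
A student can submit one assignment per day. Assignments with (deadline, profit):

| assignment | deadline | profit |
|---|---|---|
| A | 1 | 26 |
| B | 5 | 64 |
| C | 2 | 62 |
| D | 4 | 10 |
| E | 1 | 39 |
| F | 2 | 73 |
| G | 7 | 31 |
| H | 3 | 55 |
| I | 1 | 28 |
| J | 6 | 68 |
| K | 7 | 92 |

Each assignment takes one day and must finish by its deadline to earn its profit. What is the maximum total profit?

445

Take jobs in profit order; each goes to the latest open slot no later than its deadline.
By profit: K(d7,92), F(d2,73), J(d6,68), B(d5,64), C(d2,62), H(d3,55), E(d1,39), G(d7,31), I(d1,28), A(d1,26), D(d4,10)
K→slot 7; F→slot 2; J→slot 6; B→slot 5; C→slot 1; H→slot 3; E skipped; G→slot 4; I skipped; A skipped; D skipped.
Profit = 62 + 73 + 55 + 31 + 64 + 68 + 92 = 445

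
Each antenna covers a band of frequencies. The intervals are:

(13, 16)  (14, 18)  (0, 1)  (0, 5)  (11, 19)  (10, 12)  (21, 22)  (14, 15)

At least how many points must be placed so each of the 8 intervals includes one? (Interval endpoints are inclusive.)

Process intervals by earliest right end; each time one isn't hit yet, stab at its right endpoint.
By right end: [0,1]  [0,5]  [10,12]  [14,15]  [13,16]  [14,18]  [11,19]  [21,22]
[0,1] uncovered → point at 1; [10,12] uncovered → point at 12; [14,15] uncovered → point at 15; [21,22] uncovered → point at 22.
Points: 1, 12, 15, 22 (4 total).

4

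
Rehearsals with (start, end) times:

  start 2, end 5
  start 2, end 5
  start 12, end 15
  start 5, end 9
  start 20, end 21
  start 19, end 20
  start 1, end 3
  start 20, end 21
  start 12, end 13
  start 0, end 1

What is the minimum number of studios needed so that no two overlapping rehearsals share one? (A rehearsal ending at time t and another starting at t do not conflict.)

Count concurrent intervals with a sweep; the peak is the room count.
Events (time:±→running): 0:+→1 1:-→0 1:+→1 2:+→2 2:+→3 … peak 3.

3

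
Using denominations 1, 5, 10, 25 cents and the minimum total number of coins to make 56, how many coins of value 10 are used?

0

Use the largest denomination that fits, subtract, and repeat.
56 − 2×25→6 − 1×5→1 − 1×1→0
Count of 10: 0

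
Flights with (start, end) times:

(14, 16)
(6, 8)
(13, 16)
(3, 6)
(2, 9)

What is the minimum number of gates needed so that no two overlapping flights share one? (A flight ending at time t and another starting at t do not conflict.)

2

Events (time:±→running): 2:+→1 3:+→2 … peak 2.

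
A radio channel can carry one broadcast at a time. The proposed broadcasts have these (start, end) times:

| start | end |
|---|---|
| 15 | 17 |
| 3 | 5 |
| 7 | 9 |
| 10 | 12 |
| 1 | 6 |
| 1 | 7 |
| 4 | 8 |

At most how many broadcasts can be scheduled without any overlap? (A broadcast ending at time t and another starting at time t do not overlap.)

4

Sorted by end: (3,5)  (1,6)  (1,7)  (4,8)  (7,9)  (10,12)  (15,17)
take (3,5); take (7,9); take (10,12); take (15,17).
Selected 4 broadcasts.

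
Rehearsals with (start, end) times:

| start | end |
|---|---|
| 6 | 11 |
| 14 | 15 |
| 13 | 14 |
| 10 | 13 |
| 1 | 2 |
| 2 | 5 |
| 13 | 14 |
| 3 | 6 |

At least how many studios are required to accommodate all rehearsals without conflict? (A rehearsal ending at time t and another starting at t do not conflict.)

2

The answer is the maximum number of intervals overlapping at any instant.
Events (time:±→running): 1:+→1 2:-→0 2:+→1 3:+→2 … peak 2.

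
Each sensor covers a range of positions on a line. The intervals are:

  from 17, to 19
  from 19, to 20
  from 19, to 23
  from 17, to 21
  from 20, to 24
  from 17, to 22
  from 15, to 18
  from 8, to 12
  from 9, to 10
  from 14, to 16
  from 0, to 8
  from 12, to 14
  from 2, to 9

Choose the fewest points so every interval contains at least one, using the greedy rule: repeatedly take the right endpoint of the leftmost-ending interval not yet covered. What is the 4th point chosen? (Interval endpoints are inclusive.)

Sort by right endpoint; whenever an interval is uncovered, place a point at its right end.
By right end: [0,8]  [2,9]  [9,10]  [8,12]  [12,14]  [14,16]  [15,18]  [17,19]  [19,20]  [17,21]  [17,22]  [19,23]  [20,24]
[0,8] uncovered → point at 8; [9,10] uncovered → point at 10; [12,14] uncovered → point at 14; [15,18] uncovered → point at 18; [19,20] uncovered → point at 20.
Points: 8, 10, 14, 18, 20 (5 total).

18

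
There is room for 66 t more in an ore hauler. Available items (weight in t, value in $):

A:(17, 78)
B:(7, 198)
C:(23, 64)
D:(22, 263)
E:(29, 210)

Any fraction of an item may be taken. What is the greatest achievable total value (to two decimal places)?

707.71

Greedy by value/weight ratio, highest first.
Order: B (198/7=28.29) > D (263/22=11.95) > E (210/29=7.24) > A (78/17=4.59) > C (64/23=2.78)
Fill: take B (7 @ 198) → take D (22 @ 263) → take E (29 @ 210) → take 8/17 of A → 36.71; 66/66 used.
Total value = 707.71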